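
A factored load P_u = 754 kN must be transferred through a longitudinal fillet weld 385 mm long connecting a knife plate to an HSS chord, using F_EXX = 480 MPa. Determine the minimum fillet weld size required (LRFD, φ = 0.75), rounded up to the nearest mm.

Total weld length L = 385 mm.
Required throat t_e = P_u / (φ × 0.6 F_EXX × L) = 754 / (0.75 × 0.6 × 480 × 385 × 10⁻³) = 9.067 mm.
Required leg w = t_e / 0.707 = 12.82 mm → use 13 mm.

w = 13 mm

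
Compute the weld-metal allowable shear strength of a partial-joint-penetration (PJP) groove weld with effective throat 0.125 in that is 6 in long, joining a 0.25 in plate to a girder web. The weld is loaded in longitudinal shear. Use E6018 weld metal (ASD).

R_n/Ω ≈ 13.5 kip

E60XX → F_EXX = 60 ksi.
Effective throat (given) t_e = 0.125 in.
A_we = 0.125 × 6 = 0.75 in².
F_nw = 0.6 F_EXX = 36 ksi.
R_n/Ω = (36 × 0.75) / 2.0 = 13.5 kip.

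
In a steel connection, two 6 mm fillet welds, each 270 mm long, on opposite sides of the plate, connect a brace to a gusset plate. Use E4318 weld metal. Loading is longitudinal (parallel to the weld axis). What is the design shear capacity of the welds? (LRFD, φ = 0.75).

φR_n ≈ 443 kN

E43XX → F_EXX = 430 MPa.
Effective throat t_e = 0.707 × 6 = 4.242 mm.
Total length L = 540 mm; A_we = 4.242 × 540 = 2291 mm².
F_nw = 0.6 F_EXX = 0.6 × 430 = 258 MPa.
φR_n = 0.75 × 258 × 2291 × 10⁻³ = 443.2 kN.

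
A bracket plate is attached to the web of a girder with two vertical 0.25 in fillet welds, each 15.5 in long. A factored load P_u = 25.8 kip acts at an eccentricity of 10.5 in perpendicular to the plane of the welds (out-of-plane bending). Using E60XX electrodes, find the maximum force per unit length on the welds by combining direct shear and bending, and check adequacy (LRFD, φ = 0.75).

E60XX → F_EXX = 60 ksi.
L_w = 2 × 15.5 = 31 in; section modulus (unit throat) S = 2 × L²/6 = 80.08 in².
Direct shear f_v = P/L_w = 25.8/31 = 0.8323 kip/in.
Moment M = P × e = 25.8 × 10.5 = 270.9 kip·in; bending f_b = M/S = 3.383 kip/in.
f_max = √(f_v² + f_b²) = √(0.8323² + 3.383²) = 3.484 kip/in.
φr_n = 0.75 × 0.6 × 60 × (0.707 × 0.25) = 4.772 kip/in → adequate.

f_max ≈ 3.48 kip/in; adequate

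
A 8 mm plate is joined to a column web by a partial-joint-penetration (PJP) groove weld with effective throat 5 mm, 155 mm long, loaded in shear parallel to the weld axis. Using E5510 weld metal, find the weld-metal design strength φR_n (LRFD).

φR_n ≈ 192 kN

E55XX → F_EXX = 550 MPa.
Effective throat (given) t_e = 5 mm.
A_we = 5 × 155 = 775 mm².
F_nw = 0.6 F_EXX = 330 MPa.
φR_n = 0.75 × 330 × 775 × 10⁻³ = 191.8 kN.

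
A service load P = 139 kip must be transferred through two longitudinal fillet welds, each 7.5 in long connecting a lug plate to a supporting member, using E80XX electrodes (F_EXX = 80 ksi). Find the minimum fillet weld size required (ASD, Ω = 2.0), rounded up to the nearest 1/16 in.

Total weld length L = 15 in.
Required throat t_e = P × Ω / (0.6 F_EXX × L) = 139 × 2.0 / (0.6 × 80 × 15) = 0.3861 in.
Required leg w = t_e / 0.707 = 0.5461 in → use 9/16 in.

w = 9/16 in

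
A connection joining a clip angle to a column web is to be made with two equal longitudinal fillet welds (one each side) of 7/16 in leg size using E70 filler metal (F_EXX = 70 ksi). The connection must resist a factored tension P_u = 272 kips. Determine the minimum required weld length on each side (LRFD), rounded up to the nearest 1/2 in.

L = 14 in on each side

Throat t_e = 0.707 × 0.4375 = 0.3093 in.
φr_n = 0.75 × 0.6 × 70 × 0.3093 = 9.743 kips/in.
L_req = P_u / φr_n = 272 / 9.743 = 27.92 in total.
Per side: 27.92 / 2 = 13.96 in.
Round up → use L = 14 in on each side.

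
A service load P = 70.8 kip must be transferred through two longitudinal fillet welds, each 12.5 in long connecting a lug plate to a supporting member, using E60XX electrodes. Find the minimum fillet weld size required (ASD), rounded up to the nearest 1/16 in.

E60XX → F_EXX = 60 ksi.
Total weld length L = 25 in.
Required throat t_e = P × Ω / (0.6 F_EXX × L) = 70.8 × 2.0 / (0.6 × 60 × 25) = 0.1573 in.
Required leg w = t_e / 0.707 = 0.2225 in → use 1/4 in.

w = 1/4 in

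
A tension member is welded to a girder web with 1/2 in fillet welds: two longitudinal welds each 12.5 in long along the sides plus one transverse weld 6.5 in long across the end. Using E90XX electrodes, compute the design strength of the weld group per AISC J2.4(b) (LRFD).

E90XX → F_EXX = 90 ksi.
t_e = 0.707 × 0.5 = 0.3535 in.
R_nwl = 0.6 × 90 × 0.3535 × 25 = 477.2 kip (longitudinal, 2 welds).
R_nwt = 0.6 × 90 × 0.3535 × 6.5 = 124.1 kip (transverse, base value).
(i) R_nwl + R_nwt = 601.3 kip; (ii) 0.85 R_nwl + 1.5 R_nwt = 591.8 kip.
R_n = max = 601.3 kip [governs: (i)]; φR_n = 451 kip.

φR_n ≈ 451 kip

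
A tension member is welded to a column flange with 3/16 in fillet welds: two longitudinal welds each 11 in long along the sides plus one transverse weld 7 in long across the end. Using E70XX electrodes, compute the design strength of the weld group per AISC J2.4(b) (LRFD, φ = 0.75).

E70XX → F_EXX = 70 ksi.
t_e = 0.707 × 0.1875 = 0.1326 in.
R_nwl = 0.6 × 70 × 0.1326 × 22 = 122.5 kip (longitudinal, 2 welds).
R_nwt = 0.6 × 70 × 0.1326 × 7 = 38.97 kip (transverse, base value).
(i) R_nwl + R_nwt = 161.5 kip; (ii) 0.85 R_nwl + 1.5 R_nwt = 162.6 kip.
R_n = max = 162.6 kip [governs: (ii)]; φR_n = 121.9 kip.

φR_n ≈ 122 kip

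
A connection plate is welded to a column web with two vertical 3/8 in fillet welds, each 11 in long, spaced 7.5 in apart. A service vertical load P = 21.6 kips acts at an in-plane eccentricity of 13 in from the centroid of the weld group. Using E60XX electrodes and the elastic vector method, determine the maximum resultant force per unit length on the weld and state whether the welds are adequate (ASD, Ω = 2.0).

E60XX → F_EXX = 60 ksi.
Total weld length L_w = 22 in. Treat welds as unit-width lines.
Polar moment about centroid: J = 2[d³/12 + d(b/2)²] = 2[11³/12 + 11×3.75²] = 531.2 in³.
Direct shear f_v = P/L_w = 21.6 / 22 = 0.9818 kip/in (vertical).
Torsion M = P·e = 21.6 × 13 = 280.8 kip·in.
Critical point at (x, y) = (3.75, 5.5) from centroid. f_tx = M·y/J = 2.907 kip/in; f_ty = M·x/J = 1.982 kip/in.
Resultant f_max = √[f_tx² + (f_v + f_ty)²] = √[2.907² + (0.9818 + 1.982)²] = 4.152 kip/in.
Capacity per unit length: r_n/Ω = (1/2.0) × 0.6 × 60 × (0.707 × 0.375) = 4.772 kip/in.
4.152 ≤ 4.772 → adequate.

f_max ≈ 4.15 kip/in; adequate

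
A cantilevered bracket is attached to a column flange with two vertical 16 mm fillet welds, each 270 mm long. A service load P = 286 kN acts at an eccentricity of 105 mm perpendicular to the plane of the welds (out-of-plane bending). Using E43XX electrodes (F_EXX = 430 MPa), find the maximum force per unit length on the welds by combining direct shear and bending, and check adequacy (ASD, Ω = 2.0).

f_max ≈ 1340 N/mm; adequate

L_w = 2 × 270 = 540 mm; section modulus (unit throat) S = 2 × L²/6 = 24300 mm².
Direct shear f_v = P/L_w = 286×10³/540 = 529.6 N/mm.
Moment M = P × e = 286×10³ × 105 = 30030000 N·mm; bending f_b = M/S = 1236 N/mm.
f_max = √(f_v² + f_b²) = √(529.6² + 1236²) = 1345 N/mm.
r_n/Ω = (1/2.0) × 0.6 × 430 × (0.707 × 16) = 1459 N/mm → adequate.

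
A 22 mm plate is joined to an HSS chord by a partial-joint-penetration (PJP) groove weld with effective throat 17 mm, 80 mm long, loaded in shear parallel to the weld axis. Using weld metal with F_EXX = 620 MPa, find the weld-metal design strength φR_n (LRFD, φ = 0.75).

Effective throat (given) t_e = 17 mm.
A_we = 17 × 80 = 1360 mm².
F_nw = 0.6 F_EXX = 372 MPa.
φR_n = 0.75 × 372 × 1360 × 10⁻³ = 379.4 kN.

φR_n ≈ 379 kN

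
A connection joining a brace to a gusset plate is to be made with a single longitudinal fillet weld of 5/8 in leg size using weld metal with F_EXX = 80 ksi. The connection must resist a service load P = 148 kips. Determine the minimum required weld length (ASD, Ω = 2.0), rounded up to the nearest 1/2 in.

L = 14 in

Throat t_e = 0.707 × 0.625 = 0.4419 in.
r_n/Ω = (0.6 × 80 × 0.4419) / 2.0 = 10.6 kip/in.
L_req = P / (r_n/Ω) = 148 / 10.6 = 13.96 in total.
Round up → use L = 14 in.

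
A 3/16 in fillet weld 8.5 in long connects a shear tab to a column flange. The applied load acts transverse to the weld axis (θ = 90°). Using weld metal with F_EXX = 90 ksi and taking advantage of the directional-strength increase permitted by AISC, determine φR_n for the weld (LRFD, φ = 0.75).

t_e = 0.707 × 0.1875 = 0.1326 in; A_we = 0.1326 × 8.5 = 1.127 in².
Directional factor: 1.0 + 0.5 sin^1.5(90°) = 1.5.
F_nw = 0.6 × 90 × 1.5 = 81 ksi.
φR_n = 0.75 × 81 × 1.127 = 68.45 kips.

φR_n ≈ 68.5 kips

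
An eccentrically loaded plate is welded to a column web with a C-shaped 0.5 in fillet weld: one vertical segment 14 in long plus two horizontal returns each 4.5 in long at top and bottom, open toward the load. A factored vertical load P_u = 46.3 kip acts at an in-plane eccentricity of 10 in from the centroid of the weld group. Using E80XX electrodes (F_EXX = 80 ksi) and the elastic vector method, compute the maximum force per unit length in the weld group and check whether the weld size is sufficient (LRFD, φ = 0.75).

f_max ≈ 6.3 kip/in; adequate

Total weld length L_w = 23 in. Treat welds as unit-width lines.
Centroid: x̄ = 2×4.5×2.25 / 23 = 0.8804 in from the vertical weld.
Polar moment about centroid: J = I_x + I_y = [14³/12 + 2×4.5×7²] + [14×0.8804² + 2(4.5³/12 + 4.5×1.37²)] = 712.6 in³.
Direct shear f_v = P/L_w = 46.3 / 23 = 2.013 kip/in (vertical).
Torsion M = P·e = 46.3 × 10 = 463 kip·in.
Critical point at (x, y) = (3.62, 7) from centroid. f_tx = M·y/J = 4.548 kip/in; f_ty = M·x/J = 2.352 kip/in.
Resultant f_max = √[f_tx² + (f_v + f_ty)²] = √[4.548² + (2.013 + 2.352)²] = 6.304 kip/in.
Capacity per unit length: φr_n = 0.75 × 0.6 × 80 × (0.707 × 0.5) = 12.73 kip/in.
6.304 ≤ 12.73 → adequate.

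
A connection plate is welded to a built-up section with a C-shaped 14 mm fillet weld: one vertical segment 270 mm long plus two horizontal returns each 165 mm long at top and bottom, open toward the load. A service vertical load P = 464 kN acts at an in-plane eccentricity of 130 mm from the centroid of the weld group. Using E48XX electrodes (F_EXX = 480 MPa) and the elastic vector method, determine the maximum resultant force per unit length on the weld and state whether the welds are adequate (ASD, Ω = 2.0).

f_max ≈ 1770 N/mm; NOT adequate

Total weld length L_w = 600 mm. Treat welds as unit-width lines.
Centroid: x̄ = 2×165×82.5 / 600 = 45.38 mm from the vertical weld.
Polar moment about centroid: J = I_x + I_y = [270³/12 + 2×165×135²] + [270×45.38² + 2(165³/12 + 165×37.12²)] = 9414000 mm³.
Direct shear f_v = P/L_w = 464×10³ / 600 = 773.3 N/mm (vertical).
Torsion M = P·e = 464×10³ × 130 = 60320000 N·mm.
Critical point at (x, y) = (119.6, 135) from centroid. f_tx = M·y/J = 865 N/mm; f_ty = M·x/J = 766.5 N/mm.
Resultant f_max = √[f_tx² + (f_v + f_ty)²] = √[865² + (773.3 + 766.5)²] = 1766 N/mm.
Capacity per unit length: r_n/Ω = (1/2.0) × 0.6 × 480 × (0.707 × 14) = 1425 N/mm.
1766 > 1425 → NOT adequate.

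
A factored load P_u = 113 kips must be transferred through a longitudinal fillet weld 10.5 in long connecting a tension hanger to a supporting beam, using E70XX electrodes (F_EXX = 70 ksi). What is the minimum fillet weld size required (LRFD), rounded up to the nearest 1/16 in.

Total weld length L = 10.5 in.
Required throat t_e = P_u / (φ × 0.6 F_EXX × L) = 113 / (0.75 × 0.6 × 70 × 10.5) = 0.3416 in.
Required leg w = t_e / 0.707 = 0.4832 in → use 1/2 in.

w = 1/2 in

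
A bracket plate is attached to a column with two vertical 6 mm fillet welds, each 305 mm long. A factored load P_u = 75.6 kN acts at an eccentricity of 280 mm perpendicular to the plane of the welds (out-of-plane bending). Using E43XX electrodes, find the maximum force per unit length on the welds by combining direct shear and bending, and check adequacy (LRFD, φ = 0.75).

E43XX → F_EXX = 430 MPa.
L_w = 2 × 305 = 610 mm; section modulus (unit throat) S = 2 × L²/6 = 31010 mm².
Direct shear f_v = P/L_w = 75.6×10³/610 = 123.9 N/mm.
Moment M = P × e = 75.6×10³ × 280 = 21168000 N·mm; bending f_b = M/S = 682.7 N/mm.
f_max = √(f_v² + f_b²) = √(123.9² + 682.7²) = 693.8 N/mm.
φr_n = 0.75 × 0.6 × 430 × (0.707 × 6) = 820.8 N/mm → adequate.

f_max ≈ 694 N/mm; adequate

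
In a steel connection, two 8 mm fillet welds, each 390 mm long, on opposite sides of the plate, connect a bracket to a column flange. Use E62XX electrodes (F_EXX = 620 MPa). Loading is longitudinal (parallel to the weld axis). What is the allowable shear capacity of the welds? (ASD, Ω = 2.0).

Effective throat t_e = 0.707 × 8 = 5.656 mm.
Total length L = 780 mm; A_we = 5.656 × 780 = 4412 mm².
F_nw = 0.6 F_EXX = 0.6 × 620 = 372 MPa.
R_n = 372 × 4412 × 10⁻³ = 1641 kN; R_n/Ω = 1641/2.0 = 820.6 kN.

R_n/Ω ≈ 821 kN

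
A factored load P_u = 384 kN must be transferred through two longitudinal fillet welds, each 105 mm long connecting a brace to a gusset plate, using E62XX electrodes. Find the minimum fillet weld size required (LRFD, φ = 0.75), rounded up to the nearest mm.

E62XX → F_EXX = 620 MPa.
Total weld length L = 210 mm.
Required throat t_e = P_u / (φ × 0.6 F_EXX × L) = 384 / (0.75 × 0.6 × 620 × 210 × 10⁻³) = 6.554 mm.
Required leg w = t_e / 0.707 = 9.27 mm → use 10 mm.

w = 10 mm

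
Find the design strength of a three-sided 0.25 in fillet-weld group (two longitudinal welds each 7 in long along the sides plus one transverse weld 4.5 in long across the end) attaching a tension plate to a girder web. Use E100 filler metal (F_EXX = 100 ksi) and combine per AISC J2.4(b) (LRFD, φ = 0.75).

φR_n ≈ 148 kips

t_e = 0.707 × 0.25 = 0.1767 in.
R_nwl = 0.6 × 100 × 0.1767 × 14 = 148.5 kips (longitudinal, 2 welds).
R_nwt = 0.6 × 100 × 0.1767 × 4.5 = 47.72 kips (transverse, base value).
(i) R_nwl + R_nwt = 196.2 kips; (ii) 0.85 R_nwl + 1.5 R_nwt = 197.8 kips.
R_n = max = 197.8 kips [governs: (ii)]; φR_n = 148.3 kips.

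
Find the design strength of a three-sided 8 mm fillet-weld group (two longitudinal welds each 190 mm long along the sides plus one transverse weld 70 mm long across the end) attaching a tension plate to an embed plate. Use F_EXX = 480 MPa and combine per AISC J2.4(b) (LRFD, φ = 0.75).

φR_n ≈ 550 kN

t_e = 0.707 × 8 = 5.656 mm.
R_nwl = 0.6 × 480 × 5.656 × 380 × 10⁻³ = 619 kN (longitudinal, 2 welds).
R_nwt = 0.6 × 480 × 5.656 × 70 × 10⁻³ = 114 kN (transverse, base value).
(i) R_nwl + R_nwt = 733 kN; (ii) 0.85 R_nwl + 1.5 R_nwt = 697.2 kN.
R_n = max = 733 kN [governs: (i)]; φR_n = 549.8 kN.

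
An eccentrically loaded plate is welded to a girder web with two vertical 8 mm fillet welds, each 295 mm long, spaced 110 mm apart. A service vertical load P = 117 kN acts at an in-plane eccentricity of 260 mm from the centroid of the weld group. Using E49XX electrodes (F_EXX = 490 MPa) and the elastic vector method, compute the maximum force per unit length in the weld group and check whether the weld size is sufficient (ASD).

f_max ≈ 879 N/mm; NOT adequate

Total weld length L_w = 590 mm. Treat welds as unit-width lines.
Polar moment about centroid: J = 2[d³/12 + d(b/2)²] = 2[295³/12 + 295×55²] = 6063000 mm³.
Direct shear f_v = P/L_w = 117×10³ / 590 = 198.3 N/mm (vertical).
Torsion M = P·e = 117×10³ × 260 = 30420000 N·mm.
Critical point at (x, y) = (55, 147.5) from centroid. f_tx = M·y/J = 740 N/mm; f_ty = M·x/J = 275.9 N/mm.
Resultant f_max = √[f_tx² + (f_v + f_ty)²] = √[740² + (198.3 + 275.9)²] = 878.9 N/mm.
Capacity per unit length: r_n/Ω = (1/2.0) × 0.6 × 490 × (0.707 × 8) = 831.4 N/mm.
878.9 > 831.4 → NOT adequate.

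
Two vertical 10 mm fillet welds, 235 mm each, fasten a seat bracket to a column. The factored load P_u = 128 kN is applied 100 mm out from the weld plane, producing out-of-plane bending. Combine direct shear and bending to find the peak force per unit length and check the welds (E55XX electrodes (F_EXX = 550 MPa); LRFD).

L_w = 2 × 235 = 470 mm; section modulus (unit throat) S = 2 × L²/6 = 18410 mm².
Direct shear f_v = P/L_w = 128×10³/470 = 272.3 N/mm.
Moment M = P × e = 128×10³ × 100 = 12800000 N·mm; bending f_b = M/S = 695.3 N/mm.
f_max = √(f_v² + f_b²) = √(272.3² + 695.3²) = 746.8 N/mm.
φr_n = 0.75 × 0.6 × 550 × (0.707 × 10) = 1750 N/mm → adequate.

f_max ≈ 747 N/mm; adequate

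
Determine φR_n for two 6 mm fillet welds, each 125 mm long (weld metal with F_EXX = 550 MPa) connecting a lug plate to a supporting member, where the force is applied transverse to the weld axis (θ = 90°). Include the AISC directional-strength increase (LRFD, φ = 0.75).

φR_n ≈ 394 kN

t_e = 0.707 × 6 = 4.242 mm; A_we = 4.242 × 250 = 1060 mm².
Directional factor: 1.0 + 0.5 sin^1.5(90°) = 1.5.
F_nw = 0.6 × 550 × 1.5 = 495 MPa.
φR_n = 0.75 × 495 × 1060 × 10⁻³ = 393.7 kN.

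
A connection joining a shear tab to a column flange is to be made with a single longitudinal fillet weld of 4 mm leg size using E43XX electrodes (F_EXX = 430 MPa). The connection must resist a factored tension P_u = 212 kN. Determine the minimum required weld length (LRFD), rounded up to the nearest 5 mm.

Throat t_e = 0.707 × 4 = 2.828 mm.
φr_n = 0.75 × 0.6 × 430 × 2.828 × 10⁻³ = 0.5472 kN/mm.
L_req = P_u / φr_n = 212 / 0.5472 = 387.4 mm total.
Round up → use L = 390 mm.

L = 390 mm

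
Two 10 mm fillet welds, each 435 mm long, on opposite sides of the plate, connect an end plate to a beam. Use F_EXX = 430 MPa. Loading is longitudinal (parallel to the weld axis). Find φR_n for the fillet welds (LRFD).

Effective throat t_e = 0.707 × 10 = 7.07 mm.
Total length L = 870 mm; A_we = 7.07 × 870 = 6151 mm².
F_nw = 0.6 F_EXX = 0.6 × 430 = 258 MPa.
φR_n = 0.75 × 258 × 6151 × 10⁻³ = 1190 kN.

φR_n ≈ 1190 kN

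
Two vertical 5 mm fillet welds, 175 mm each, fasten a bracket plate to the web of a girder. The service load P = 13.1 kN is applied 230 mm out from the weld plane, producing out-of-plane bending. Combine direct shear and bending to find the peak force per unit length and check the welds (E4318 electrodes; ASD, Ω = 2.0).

f_max ≈ 298 N/mm; adequate

E43XX → F_EXX = 430 MPa.
L_w = 2 × 175 = 350 mm; section modulus (unit throat) S = 2 × L²/6 = 10210 mm².
Direct shear f_v = P/L_w = 13.1×10³/350 = 37.43 N/mm.
Moment M = P × e = 13.1×10³ × 230 = 3013000 N·mm; bending f_b = M/S = 295.2 N/mm.
f_max = √(f_v² + f_b²) = √(37.43² + 295.2²) = 297.5 N/mm.
r_n/Ω = (1/2.0) × 0.6 × 430 × (0.707 × 5) = 456 N/mm → adequate.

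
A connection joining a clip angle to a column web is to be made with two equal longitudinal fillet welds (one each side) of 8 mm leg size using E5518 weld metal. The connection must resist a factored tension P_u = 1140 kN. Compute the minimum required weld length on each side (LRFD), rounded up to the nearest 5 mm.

E55XX → F_EXX = 550 MPa.
Throat t_e = 0.707 × 8 = 5.656 mm.
φr_n = 0.75 × 0.6 × 550 × 5.656 × 10⁻³ = 1.4 kN/mm.
L_req = P_u / φr_n = 1140 / 1.4 = 814.4 mm total.
Per side: 814.4 / 2 = 407.2 mm.
Round up → use L = 410 mm on each side.

L = 410 mm on each side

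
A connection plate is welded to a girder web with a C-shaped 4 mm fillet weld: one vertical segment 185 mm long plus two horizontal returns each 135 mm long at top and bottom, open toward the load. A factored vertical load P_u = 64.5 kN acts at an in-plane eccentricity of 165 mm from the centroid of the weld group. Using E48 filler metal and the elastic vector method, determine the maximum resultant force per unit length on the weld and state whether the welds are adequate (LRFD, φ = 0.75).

E48XX → F_EXX = 480 MPa.
Total weld length L_w = 455 mm. Treat welds as unit-width lines.
Centroid: x̄ = 2×135×67.5 / 455 = 40.05 mm from the vertical weld.
Polar moment about centroid: J = I_x + I_y = [185³/12 + 2×135×92.5²] + [185×40.05² + 2(135³/12 + 135×27.45²)] = 3748000 mm³.
Direct shear f_v = P/L_w = 64.5×10³ / 455 = 141.8 N/mm (vertical).
Torsion M = P·e = 64.5×10³ × 165 = 10642000 N·mm.
Critical point at (x, y) = (94.95, 92.5) from centroid. f_tx = M·y/J = 262.7 N/mm; f_ty = M·x/J = 269.6 N/mm.
Resultant f_max = √[f_tx² + (f_v + f_ty)²] = √[262.7² + (141.8 + 269.6)²] = 488.1 N/mm.
Capacity per unit length: φr_n = 0.75 × 0.6 × 480 × (0.707 × 4) = 610.8 N/mm.
488.1 ≤ 610.8 → adequate.

f_max ≈ 488 N/mm; adequate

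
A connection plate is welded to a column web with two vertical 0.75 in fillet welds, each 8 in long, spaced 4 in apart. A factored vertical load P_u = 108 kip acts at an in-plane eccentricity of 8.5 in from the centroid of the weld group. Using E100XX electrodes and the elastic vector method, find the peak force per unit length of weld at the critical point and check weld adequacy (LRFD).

f_max ≈ 31.1 kip/in; NOT adequate

E100XX → F_EXX = 100 ksi.
Total weld length L_w = 16 in. Treat welds as unit-width lines.
Polar moment about centroid: J = 2[d³/12 + d(b/2)²] = 2[8³/12 + 8×2²] = 149.3 in³.
Direct shear f_v = P/L_w = 108 / 16 = 6.75 kip/in (vertical).
Torsion M = P·e = 108 × 8.5 = 918 kip·in.
Critical point at (x, y) = (2, 4) from centroid. f_tx = M·y/J = 24.59 kip/in; f_ty = M·x/J = 12.29 kip/in.
Resultant f_max = √[f_tx² + (f_v + f_ty)²] = √[24.59² + (6.75 + 12.29)²] = 31.1 kip/in.
Capacity per unit length: φr_n = 0.75 × 0.6 × 100 × (0.707 × 0.75) = 23.86 kip/in.
31.1 > 23.86 → NOT adequate.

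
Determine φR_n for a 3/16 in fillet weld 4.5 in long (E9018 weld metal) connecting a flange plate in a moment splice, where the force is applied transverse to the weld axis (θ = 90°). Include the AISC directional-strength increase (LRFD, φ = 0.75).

E90XX → F_EXX = 90 ksi.
t_e = 0.707 × 0.1875 = 0.1326 in; A_we = 0.1326 × 4.5 = 0.5965 in².
Directional factor: 1.0 + 0.5 sin^1.5(90°) = 1.5.
F_nw = 0.6 × 90 × 1.5 = 81 ksi.
φR_n = 0.75 × 81 × 0.5965 = 36.24 kips.

φR_n ≈ 36.2 kips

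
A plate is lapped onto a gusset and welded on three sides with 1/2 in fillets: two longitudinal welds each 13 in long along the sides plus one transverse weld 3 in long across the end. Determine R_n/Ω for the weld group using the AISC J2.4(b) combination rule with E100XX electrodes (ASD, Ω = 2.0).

E100XX → F_EXX = 100 ksi.
t_e = 0.707 × 0.5 = 0.3535 in.
R_nwl = 0.6 × 100 × 0.3535 × 26 = 551.5 kip (longitudinal, 2 welds).
R_nwt = 0.6 × 100 × 0.3535 × 3 = 63.63 kip (transverse, base value).
(i) R_nwl + R_nwt = 615.1 kip; (ii) 0.85 R_nwl + 1.5 R_nwt = 564.2 kip.
R_n = max = 615.1 kip [governs: (i)]; R_n/Ω = 307.5 kip.

R_n/Ω ≈ 308 kip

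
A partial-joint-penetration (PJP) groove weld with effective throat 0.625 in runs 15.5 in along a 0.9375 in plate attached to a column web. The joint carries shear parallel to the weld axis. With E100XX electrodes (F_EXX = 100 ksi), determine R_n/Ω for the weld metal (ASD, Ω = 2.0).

R_n/Ω ≈ 291 kip

Effective throat (given) t_e = 0.625 in.
A_we = 0.625 × 15.5 = 9.688 in².
F_nw = 0.6 F_EXX = 60 ksi.
R_n/Ω = (60 × 9.688) / 2.0 = 290.6 kip.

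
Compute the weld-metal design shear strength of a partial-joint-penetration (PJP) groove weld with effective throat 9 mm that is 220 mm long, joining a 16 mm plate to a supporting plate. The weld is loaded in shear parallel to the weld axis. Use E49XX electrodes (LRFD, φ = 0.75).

φR_n ≈ 437 kN

E49XX → F_EXX = 490 MPa.
Effective throat (given) t_e = 9 mm.
A_we = 9 × 220 = 1980 mm².
F_nw = 0.6 F_EXX = 294 MPa.
φR_n = 0.75 × 294 × 1980 × 10⁻³ = 436.6 kN.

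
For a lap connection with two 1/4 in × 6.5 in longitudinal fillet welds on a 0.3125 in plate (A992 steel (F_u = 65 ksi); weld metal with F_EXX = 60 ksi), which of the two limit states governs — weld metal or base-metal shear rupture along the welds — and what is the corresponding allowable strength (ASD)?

t_e = 0.707 × 0.25 = 0.1767 in; L = 13 in.
Weld metal: R_n/Ω = (1/2.0) × 0.6 × 60 × 0.1767 × 13 = 41.36 kips.
Base metal (shear rupture): R_n/Ω = (1/2.0) × 0.6 × 65 × 0.3125 × 13 = 79.22 kips.
Governing: weld metal.

R_n/Ω ≈ 41.4 kips (weld metal governs)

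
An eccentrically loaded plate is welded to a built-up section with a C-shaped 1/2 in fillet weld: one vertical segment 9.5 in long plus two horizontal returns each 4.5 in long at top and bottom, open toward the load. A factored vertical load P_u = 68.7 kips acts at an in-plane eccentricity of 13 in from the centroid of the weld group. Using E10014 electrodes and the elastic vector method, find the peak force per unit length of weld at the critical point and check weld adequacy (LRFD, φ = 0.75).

E100XX → F_EXX = 100 ksi.
Total weld length L_w = 18.5 in. Treat welds as unit-width lines.
Centroid: x̄ = 2×4.5×2.25 / 18.5 = 1.095 in from the vertical weld.
Polar moment about centroid: J = I_x + I_y = [9.5³/12 + 2×4.5×4.75²] + [9.5×1.095² + 2(4.5³/12 + 4.5×1.155²)] = 313.1 in³.
Direct shear f_v = P/L_w = 68.7 / 18.5 = 3.714 kip/in (vertical).
Torsion M = P·e = 68.7 × 13 = 893.1 kip·in.
Critical point at (x, y) = (3.405, 4.75) from centroid. f_tx = M·y/J = 13.55 kip/in; f_ty = M·x/J = 9.714 kip/in.
Resultant f_max = √[f_tx² + (f_v + f_ty)²] = √[13.55² + (3.714 + 9.714)²] = 19.08 kip/in.
Capacity per unit length: φr_n = 0.75 × 0.6 × 100 × (0.707 × 0.5) = 15.91 kip/in.
19.08 > 15.91 → NOT adequate.

f_max ≈ 19.1 kip/in; NOT adequate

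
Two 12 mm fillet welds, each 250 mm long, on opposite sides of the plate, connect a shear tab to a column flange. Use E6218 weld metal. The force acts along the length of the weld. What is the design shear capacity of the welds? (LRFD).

E62XX → F_EXX = 620 MPa.
Effective throat t_e = 0.707 × 12 = 8.484 mm.
Total length L = 500 mm; A_we = 8.484 × 500 = 4242 mm².
F_nw = 0.6 F_EXX = 0.6 × 620 = 372 MPa.
φR_n = 0.75 × 372 × 4242 × 10⁻³ = 1184 kN.

φR_n ≈ 1180 kN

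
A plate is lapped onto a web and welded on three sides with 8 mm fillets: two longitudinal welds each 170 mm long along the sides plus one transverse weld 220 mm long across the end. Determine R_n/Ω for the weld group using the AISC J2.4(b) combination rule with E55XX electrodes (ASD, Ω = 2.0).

R_n/Ω ≈ 578 kN

E55XX → F_EXX = 550 MPa.
t_e = 0.707 × 8 = 5.656 mm.
R_nwl = 0.6 × 550 × 5.656 × 340 × 10⁻³ = 634.6 kN (longitudinal, 2 welds).
R_nwt = 0.6 × 550 × 5.656 × 220 × 10⁻³ = 410.6 kN (transverse, base value).
(i) R_nwl + R_nwt = 1045 kN; (ii) 0.85 R_nwl + 1.5 R_nwt = 1155 kN.
R_n = max = 1155 kN [governs: (ii)]; R_n/Ω = 577.7 kN.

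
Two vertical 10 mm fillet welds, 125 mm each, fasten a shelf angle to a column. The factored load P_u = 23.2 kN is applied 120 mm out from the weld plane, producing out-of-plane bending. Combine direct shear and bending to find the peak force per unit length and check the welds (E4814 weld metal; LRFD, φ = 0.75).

E48XX → F_EXX = 480 MPa.
L_w = 2 × 125 = 250 mm; section modulus (unit throat) S = 2 × L²/6 = 5208 mm².
Direct shear f_v = P/L_w = 23.2×10³/250 = 92.8 N/mm.
Moment M = P × e = 23.2×10³ × 120 = 2784000 N·mm; bending f_b = M/S = 534.5 N/mm.
f_max = √(f_v² + f_b²) = √(92.8² + 534.5²) = 542.5 N/mm.
φr_n = 0.75 × 0.6 × 480 × (0.707 × 10) = 1527 N/mm → adequate.

f_max ≈ 543 N/mm; adequate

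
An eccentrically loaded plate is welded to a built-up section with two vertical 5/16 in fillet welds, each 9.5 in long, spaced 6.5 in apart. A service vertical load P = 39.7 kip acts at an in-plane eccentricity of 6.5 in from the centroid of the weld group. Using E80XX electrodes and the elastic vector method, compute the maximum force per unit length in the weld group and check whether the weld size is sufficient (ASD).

f_max ≈ 5.77 kip/in; NOT adequate

E80XX → F_EXX = 80 ksi.
Total weld length L_w = 19 in. Treat welds as unit-width lines.
Polar moment about centroid: J = 2[d³/12 + d(b/2)²] = 2[9.5³/12 + 9.5×3.25²] = 343.6 in³.
Direct shear f_v = P/L_w = 39.7 / 19 = 2.089 kip/in (vertical).
Torsion M = P·e = 39.7 × 6.5 = 258.05 kip·in.
Critical point at (x, y) = (3.25, 4.75) from centroid. f_tx = M·y/J = 3.568 kip/in; f_ty = M·x/J = 2.441 kip/in.
Resultant f_max = √[f_tx² + (f_v + f_ty)²] = √[3.568² + (2.089 + 2.441)²] = 5.766 kip/in.
Capacity per unit length: r_n/Ω = (1/2.0) × 0.6 × 80 × (0.707 × 0.3125) = 5.302 kip/in.
5.766 > 5.302 → NOT adequate.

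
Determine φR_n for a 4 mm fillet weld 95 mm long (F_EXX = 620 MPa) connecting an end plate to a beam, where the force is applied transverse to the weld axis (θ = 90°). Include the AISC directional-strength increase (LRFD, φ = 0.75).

t_e = 0.707 × 4 = 2.828 mm; A_we = 2.828 × 95 = 268.7 mm².
Directional factor: 1.0 + 0.5 sin^1.5(90°) = 1.5.
F_nw = 0.6 × 620 × 1.5 = 558 MPa.
φR_n = 0.75 × 558 × 268.7 × 10⁻³ = 112.4 kN.

φR_n ≈ 112 kN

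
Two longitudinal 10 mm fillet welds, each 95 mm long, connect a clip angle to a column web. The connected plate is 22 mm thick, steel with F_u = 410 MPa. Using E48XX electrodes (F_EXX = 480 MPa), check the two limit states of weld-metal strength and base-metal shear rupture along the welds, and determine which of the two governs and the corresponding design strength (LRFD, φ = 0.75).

t_e = 0.707 × 10 = 7.07 mm; L = 190 mm.
Weld metal: φR_n = 0.75 × 0.6 × 480 × 7.07 × 190 × 10⁻³ = 290.2 kN.
Base metal (shear rupture): φR_n = 0.75 × 0.6 × 410 × 22 × 190 × 10⁻³ = 771.2 kN.
Governing: weld metal.

φR_n ≈ 290 kN (weld metal governs)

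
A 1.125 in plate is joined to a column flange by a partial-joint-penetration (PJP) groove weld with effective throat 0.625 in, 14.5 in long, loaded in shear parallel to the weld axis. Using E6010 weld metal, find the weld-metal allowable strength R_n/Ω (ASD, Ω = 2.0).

R_n/Ω ≈ 163 kips

E60XX → F_EXX = 60 ksi.
Effective throat (given) t_e = 0.625 in.
A_we = 0.625 × 14.5 = 9.062 in².
F_nw = 0.6 F_EXX = 36 ksi.
R_n/Ω = (36 × 9.062) / 2.0 = 163.1 kips.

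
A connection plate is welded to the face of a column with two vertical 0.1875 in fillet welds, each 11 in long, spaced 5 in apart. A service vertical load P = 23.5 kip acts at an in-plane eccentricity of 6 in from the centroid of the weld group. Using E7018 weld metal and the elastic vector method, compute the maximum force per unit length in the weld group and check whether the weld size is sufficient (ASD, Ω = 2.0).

f_max ≈ 2.98 kip/in; NOT adequate

E70XX → F_EXX = 70 ksi.
Total weld length L_w = 22 in. Treat welds as unit-width lines.
Polar moment about centroid: J = 2[d³/12 + d(b/2)²] = 2[11³/12 + 11×2.5²] = 359.3 in³.
Direct shear f_v = P/L_w = 23.5 / 22 = 1.068 kip/in (vertical).
Torsion M = P·e = 23.5 × 6 = 141 kip·in.
Critical point at (x, y) = (2.5, 5.5) from centroid. f_tx = M·y/J = 2.158 kip/in; f_ty = M·x/J = 0.981 kip/in.
Resultant f_max = √[f_tx² + (f_v + f_ty)²] = √[2.158² + (1.068 + 0.981)²] = 2.976 kip/in.
Capacity per unit length: r_n/Ω = (1/2.0) × 0.6 × 70 × (0.707 × 0.1875) = 2.784 kip/in.
2.976 > 2.784 → NOT adequate.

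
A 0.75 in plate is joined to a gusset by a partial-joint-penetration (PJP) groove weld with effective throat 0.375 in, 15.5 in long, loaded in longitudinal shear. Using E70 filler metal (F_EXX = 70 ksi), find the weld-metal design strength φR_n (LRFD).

Effective throat (given) t_e = 0.375 in.
A_we = 0.375 × 15.5 = 5.812 in².
F_nw = 0.6 F_EXX = 42 ksi.
φR_n = 0.75 × 42 × 5.812 = 183.1 kip.

φR_n ≈ 183 kip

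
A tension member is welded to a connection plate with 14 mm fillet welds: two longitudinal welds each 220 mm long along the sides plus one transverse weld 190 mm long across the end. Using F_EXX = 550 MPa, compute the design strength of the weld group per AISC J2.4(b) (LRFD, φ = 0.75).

φR_n ≈ 1610 kN

t_e = 0.707 × 14 = 9.898 mm.
R_nwl = 0.6 × 550 × 9.898 × 440 × 10⁻³ = 1437 kN (longitudinal, 2 welds).
R_nwt = 0.6 × 550 × 9.898 × 190 × 10⁻³ = 620.6 kN (transverse, base value).
(i) R_nwl + R_nwt = 2058 kN; (ii) 0.85 R_nwl + 1.5 R_nwt = 2153 kN.
R_n = max = 2153 kN [governs: (ii)]; φR_n = 1614 kN.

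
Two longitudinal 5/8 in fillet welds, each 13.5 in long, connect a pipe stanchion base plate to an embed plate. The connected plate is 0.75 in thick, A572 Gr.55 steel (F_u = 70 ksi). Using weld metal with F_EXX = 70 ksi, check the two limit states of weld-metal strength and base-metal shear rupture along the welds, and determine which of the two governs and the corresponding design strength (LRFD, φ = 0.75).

t_e = 0.707 × 0.625 = 0.4419 in; L = 27 in.
Weld metal: φR_n = 0.75 × 0.6 × 70 × 0.4419 × 27 = 375.8 kip.
Base metal (shear rupture): φR_n = 0.75 × 0.6 × 70 × 0.75 × 27 = 637.9 kip.
Governing: weld metal.

φR_n ≈ 376 kip (weld metal governs)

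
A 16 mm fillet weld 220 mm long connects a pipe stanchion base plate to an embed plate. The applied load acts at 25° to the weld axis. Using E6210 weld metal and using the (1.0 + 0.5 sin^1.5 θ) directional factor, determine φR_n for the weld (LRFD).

E62XX → F_EXX = 620 MPa.
t_e = 0.707 × 16 = 11.31 mm; A_we = 11.31 × 220 = 2489 mm².
Directional factor: 1.0 + 0.5 sin^1.5(25°) = 1.137.
F_nw = 0.6 × 620 × 1.137 = 423.1 MPa.
φR_n = 0.75 × 423.1 × 2489 × 10⁻³ = 789.7 kN.

φR_n ≈ 790 kN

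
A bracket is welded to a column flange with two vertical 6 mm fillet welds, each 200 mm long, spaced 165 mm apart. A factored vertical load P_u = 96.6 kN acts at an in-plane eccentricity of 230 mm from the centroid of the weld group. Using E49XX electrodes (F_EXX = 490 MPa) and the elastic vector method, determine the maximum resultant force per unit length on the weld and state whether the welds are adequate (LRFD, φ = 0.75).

Total weld length L_w = 400 mm. Treat welds as unit-width lines.
Polar moment about centroid: J = 2[d³/12 + d(b/2)²] = 2[200³/12 + 200×82.5²] = 4056000 mm³.
Direct shear f_v = P/L_w = 96.6×10³ / 400 = 241.5 N/mm (vertical).
Torsion M = P·e = 96.6×10³ × 230 = 22218000 N·mm.
Critical point at (x, y) = (82.5, 100) from centroid. f_tx = M·y/J = 547.8 N/mm; f_ty = M·x/J = 451.9 N/mm.
Resultant f_max = √[f_tx² + (f_v + f_ty)²] = √[547.8² + (241.5 + 451.9)²] = 883.7 N/mm.
Capacity per unit length: φr_n = 0.75 × 0.6 × 490 × (0.707 × 6) = 935.4 N/mm.
883.7 ≤ 935.4 → adequate.

f_max ≈ 884 N/mm; adequate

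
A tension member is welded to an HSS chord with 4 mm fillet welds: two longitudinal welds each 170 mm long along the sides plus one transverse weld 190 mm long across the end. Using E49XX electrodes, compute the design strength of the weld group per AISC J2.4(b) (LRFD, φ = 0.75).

E49XX → F_EXX = 490 MPa.
t_e = 0.707 × 4 = 2.828 mm.
R_nwl = 0.6 × 490 × 2.828 × 340 × 10⁻³ = 282.7 kN (longitudinal, 2 welds).
R_nwt = 0.6 × 490 × 2.828 × 190 × 10⁻³ = 158 kN (transverse, base value).
(i) R_nwl + R_nwt = 440.7 kN; (ii) 0.85 R_nwl + 1.5 R_nwt = 477.2 kN.
R_n = max = 477.2 kN [governs: (ii)]; φR_n = 357.9 kN.

φR_n ≈ 358 kN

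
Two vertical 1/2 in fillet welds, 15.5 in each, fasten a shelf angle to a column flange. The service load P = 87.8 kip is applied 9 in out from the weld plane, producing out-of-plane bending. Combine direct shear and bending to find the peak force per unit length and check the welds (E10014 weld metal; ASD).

f_max ≈ 10.3 kip/in; adequate

E100XX → F_EXX = 100 ksi.
L_w = 2 × 15.5 = 31 in; section modulus (unit throat) S = 2 × L²/6 = 80.08 in².
Direct shear f_v = P/L_w = 87.8/31 = 2.832 kip/in.
Moment M = P × e = 87.8 × 9 = 790.2 kip·in; bending f_b = M/S = 9.867 kip/in.
f_max = √(f_v² + f_b²) = √(2.832² + 9.867²) = 10.27 kip/in.
r_n/Ω = (1/2.0) × 0.6 × 100 × (0.707 × 0.5) = 10.6 kip/in → adequate.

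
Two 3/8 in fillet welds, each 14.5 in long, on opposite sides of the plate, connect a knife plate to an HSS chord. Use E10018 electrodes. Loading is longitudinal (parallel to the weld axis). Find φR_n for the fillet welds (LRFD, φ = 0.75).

E100XX → F_EXX = 100 ksi.
Effective throat t_e = 0.707 × 0.375 = 0.2651 in.
Total length L = 29 in; A_we = 0.2651 × 29 = 7.689 in².
F_nw = 0.6 F_EXX = 0.6 × 100 = 60 ksi.
φR_n = 0.75 × 60 × 7.689 = 346 kips.

φR_n ≈ 346 kips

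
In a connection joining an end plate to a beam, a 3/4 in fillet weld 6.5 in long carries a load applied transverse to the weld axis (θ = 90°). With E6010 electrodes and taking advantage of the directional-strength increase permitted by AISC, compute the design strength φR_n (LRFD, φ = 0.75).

E60XX → F_EXX = 60 ksi.
t_e = 0.707 × 0.75 = 0.5302 in; A_we = 0.5302 × 6.5 = 3.447 in².
Directional factor: 1.0 + 0.5 sin^1.5(90°) = 1.5.
F_nw = 0.6 × 60 × 1.5 = 54 ksi.
φR_n = 0.75 × 54 × 3.447 = 139.6 kip.

φR_n ≈ 140 kip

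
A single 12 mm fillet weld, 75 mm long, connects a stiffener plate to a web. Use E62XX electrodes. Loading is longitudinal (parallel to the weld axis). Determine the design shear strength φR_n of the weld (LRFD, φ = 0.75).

φR_n ≈ 178 kN

E62XX → F_EXX = 620 MPa.
Effective throat t_e = 0.707 × 12 = 8.484 mm.
Total length L = 75 mm; A_we = 8.484 × 75 = 636.3 mm².
F_nw = 0.6 F_EXX = 0.6 × 620 = 372 MPa.
φR_n = 0.75 × 372 × 636.3 × 10⁻³ = 177.5 kN.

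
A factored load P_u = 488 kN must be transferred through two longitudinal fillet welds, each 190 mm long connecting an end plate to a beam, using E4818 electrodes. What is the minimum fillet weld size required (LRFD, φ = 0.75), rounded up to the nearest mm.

E48XX → F_EXX = 480 MPa.
Total weld length L = 380 mm.
Required throat t_e = P_u / (φ × 0.6 F_EXX × L) = 488 / (0.75 × 0.6 × 480 × 380 × 10⁻³) = 5.945 mm.
Required leg w = t_e / 0.707 = 8.409 mm → use 9 mm.

w = 9 mm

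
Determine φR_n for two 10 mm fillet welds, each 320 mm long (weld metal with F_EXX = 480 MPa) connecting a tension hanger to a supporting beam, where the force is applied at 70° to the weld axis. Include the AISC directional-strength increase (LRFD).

φR_n ≈ 1420 kN

t_e = 0.707 × 10 = 7.07 mm; A_we = 7.07 × 640 = 4525 mm².
Directional factor: 1.0 + 0.5 sin^1.5(70°) = 1.455.
F_nw = 0.6 × 480 × 1.455 = 419.2 MPa.
φR_n = 0.75 × 419.2 × 4525 × 10⁻³ = 1423 kN.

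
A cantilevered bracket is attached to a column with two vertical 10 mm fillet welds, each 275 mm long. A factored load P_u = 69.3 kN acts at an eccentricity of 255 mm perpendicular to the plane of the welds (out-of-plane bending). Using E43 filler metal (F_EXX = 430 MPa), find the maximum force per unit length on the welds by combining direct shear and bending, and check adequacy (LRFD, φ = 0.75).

f_max ≈ 712 N/mm; adequate

L_w = 2 × 275 = 550 mm; section modulus (unit throat) S = 2 × L²/6 = 25210 mm².
Direct shear f_v = P/L_w = 69.3×10³/550 = 126 N/mm.
Moment M = P × e = 69.3×10³ × 255 = 17672000 N·mm; bending f_b = M/S = 701 N/mm.
f_max = √(f_v² + f_b²) = √(126² + 701²) = 712.3 N/mm.
φr_n = 0.75 × 0.6 × 430 × (0.707 × 10) = 1368 N/mm → adequate.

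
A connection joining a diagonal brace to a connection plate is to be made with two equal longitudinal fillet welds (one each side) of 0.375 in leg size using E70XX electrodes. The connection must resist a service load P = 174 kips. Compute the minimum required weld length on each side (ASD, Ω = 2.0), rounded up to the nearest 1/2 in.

E70XX → F_EXX = 70 ksi.
Throat t_e = 0.707 × 0.375 = 0.2651 in.
r_n/Ω = (0.6 × 70 × 0.2651) / 2.0 = 5.568 kip/in.
L_req = P / (r_n/Ω) = 174 / 5.568 = 31.25 in total.
Per side: 31.25 / 2 = 15.63 in.
Round up → use L = 16 in on each side.

L = 16 in on each side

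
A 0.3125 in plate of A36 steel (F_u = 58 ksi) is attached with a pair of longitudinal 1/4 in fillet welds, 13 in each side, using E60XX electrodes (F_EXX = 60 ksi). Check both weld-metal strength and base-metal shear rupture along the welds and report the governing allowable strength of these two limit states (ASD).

R_n/Ω ≈ 82.7 kip (weld metal governs)

t_e = 0.707 × 0.25 = 0.1767 in; L = 26 in.
Weld metal: R_n/Ω = (1/2.0) × 0.6 × 60 × 0.1767 × 26 = 82.72 kip.
Base metal (shear rupture): R_n/Ω = (1/2.0) × 0.6 × 58 × 0.3125 × 26 = 141.4 kip.
Governing: weld metal.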